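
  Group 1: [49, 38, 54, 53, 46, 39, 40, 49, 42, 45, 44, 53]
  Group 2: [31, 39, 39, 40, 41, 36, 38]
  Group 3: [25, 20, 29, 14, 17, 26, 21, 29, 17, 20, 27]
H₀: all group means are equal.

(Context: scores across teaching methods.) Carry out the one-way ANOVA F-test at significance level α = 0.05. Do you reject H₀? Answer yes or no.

Group means [46.00, 37.71, 22.27], grand mean 35.367
SSB = Σnᵢ(x̄ᵢ−x̄)² = 3281.356; SSW = ΣΣ(x−x̄ᵢ)² = 687.610
MSB = 3281.356/2 = 1640.6781; MSW = 687.610/27 = 25.4671
F = MSB/MSW = 64.4236
df = (2, 27)
p-value (upper-tail) = 0.00000
At α=0.05: p < α → reject H₀

reject H₀: yes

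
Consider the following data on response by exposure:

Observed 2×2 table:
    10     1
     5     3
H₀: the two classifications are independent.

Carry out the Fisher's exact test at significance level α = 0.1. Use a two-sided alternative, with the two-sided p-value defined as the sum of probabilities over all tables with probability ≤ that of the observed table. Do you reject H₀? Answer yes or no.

Margins: r₁=11, r₂=8, c₁=15, c₂=4, n=19
p_obs = C(11,10)·C(8,5)/C(19,15); sum pmf over tables with pmf ≤ p_obs
p-value (two-sided) = 0.26213
At α=0.1: p ≥ α → fail to reject H₀

reject H₀: no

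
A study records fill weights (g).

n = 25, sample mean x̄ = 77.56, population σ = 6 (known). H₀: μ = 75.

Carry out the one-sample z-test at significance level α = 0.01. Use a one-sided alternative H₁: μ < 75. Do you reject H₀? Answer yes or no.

SE = σ/√n = 6/√25 = 1.2000
z = (x̄−μ₀)/SE = (77.56−75)/1.2000 = 2.1333
p-value (one-sided, H₁ less) = 0.98355
At α=0.01: p ≥ α → fail to reject H₀

reject H₀: no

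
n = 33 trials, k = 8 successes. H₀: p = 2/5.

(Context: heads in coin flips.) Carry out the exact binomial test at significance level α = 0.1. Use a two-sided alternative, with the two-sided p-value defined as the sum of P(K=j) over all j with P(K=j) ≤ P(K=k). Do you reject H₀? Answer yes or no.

Exact binomial: n=33, k=8, p₀=2/5=0.4000
P(X=j) = C(n,j)·p₀^j·(1−p₀)^(n−j); p = Σ P(X=j) over j with P(X=j) ≤ P(X=8)
p-value (two-sided) = 0.07546
At α=0.1: p < α → reject H₀

reject H₀: yes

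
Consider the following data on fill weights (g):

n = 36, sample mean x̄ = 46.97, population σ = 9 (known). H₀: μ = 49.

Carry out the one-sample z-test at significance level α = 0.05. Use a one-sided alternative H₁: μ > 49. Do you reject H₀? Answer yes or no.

SE = σ/√n = 9/√36 = 1.5000
z = (x̄−μ₀)/SE = (46.97−49)/1.5000 = -1.3533
p-value (one-sided, H₁ greater) = 0.91203
At α=0.05: p ≥ α → fail to reject H₀

reject H₀: no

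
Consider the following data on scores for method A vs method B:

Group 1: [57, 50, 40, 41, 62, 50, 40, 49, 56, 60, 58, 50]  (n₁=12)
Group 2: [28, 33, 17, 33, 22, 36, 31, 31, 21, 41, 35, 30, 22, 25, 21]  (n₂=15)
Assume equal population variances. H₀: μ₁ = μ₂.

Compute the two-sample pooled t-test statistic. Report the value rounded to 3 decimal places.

test statistic = 8.083

x̄₁=51.083, s₁=7.751, n₁=12
x̄₂=28.400, s₂=6.822, n₂=15
s_p² = [11·7.751² + 14·6.822²]/25 = 52.5007
SE = √(s_p²·(1/12+1/15)) = 2.8063
t = (51.083−28.400)/2.8063 = 8.0831
df = 25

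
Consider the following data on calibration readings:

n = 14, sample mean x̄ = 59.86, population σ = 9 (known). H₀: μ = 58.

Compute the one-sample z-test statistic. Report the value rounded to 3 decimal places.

SE = σ/√n = 9/√14 = 2.4054
z = (x̄−μ₀)/SE = (59.86−58)/2.4054 = 0.7733

test statistic = 0.773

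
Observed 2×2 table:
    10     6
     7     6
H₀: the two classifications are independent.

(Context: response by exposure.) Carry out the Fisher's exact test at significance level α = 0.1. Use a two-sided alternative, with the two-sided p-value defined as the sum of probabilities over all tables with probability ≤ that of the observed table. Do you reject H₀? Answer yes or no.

reject H₀: no

Margins: r₁=16, r₂=13, c₁=17, c₂=12, n=29
p_obs = C(16,10)·C(13,7)/C(29,17); sum pmf over tables with pmf ≤ p_obs
p-value (two-sided) = 0.71629
At α=0.1: p ≥ α → fail to reject H₀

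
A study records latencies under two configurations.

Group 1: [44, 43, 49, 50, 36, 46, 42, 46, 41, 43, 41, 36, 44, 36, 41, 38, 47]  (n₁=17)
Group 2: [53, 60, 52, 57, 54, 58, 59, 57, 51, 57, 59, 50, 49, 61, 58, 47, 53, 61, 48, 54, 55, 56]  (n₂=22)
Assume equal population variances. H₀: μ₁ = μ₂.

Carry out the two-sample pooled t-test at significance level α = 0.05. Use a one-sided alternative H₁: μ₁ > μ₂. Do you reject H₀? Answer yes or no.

x̄₁=42.529, s₁=4.346, n₁=17
x̄₂=54.955, s₂=4.192, n₂=22
s_p² = [16·4.346² + 21·4.192²]/37 = 18.1403
SE = √(s_p²·(1/17+1/22)) = 1.3754
t = (42.529−54.955)/1.3754 = -9.0341
df = 37
p-value (one-sided, H₁ greater) = 1.00000
At α=0.05: p ≥ α → fail to reject H₀

reject H₀: no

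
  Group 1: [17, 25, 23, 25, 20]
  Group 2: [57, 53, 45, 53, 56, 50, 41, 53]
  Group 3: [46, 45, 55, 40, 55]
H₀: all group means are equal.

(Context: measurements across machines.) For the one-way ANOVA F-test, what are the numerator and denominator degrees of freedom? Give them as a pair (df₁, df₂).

k = 3 groups, N = 18 total
df = (k−1, N−k) = (3−1, 18−3) = (2, 15)

degrees of freedom = [2, 15]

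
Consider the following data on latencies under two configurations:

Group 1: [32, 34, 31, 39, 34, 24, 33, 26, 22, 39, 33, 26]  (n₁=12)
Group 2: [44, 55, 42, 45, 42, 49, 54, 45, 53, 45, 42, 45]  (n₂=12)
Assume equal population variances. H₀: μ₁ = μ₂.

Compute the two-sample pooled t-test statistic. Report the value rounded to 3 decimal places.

x̄₁=31.083, s₁=5.518, n₁=12
x̄₂=46.750, s₂=4.789, n₂=12
s_p² = [11·5.518² + 11·4.789²]/22 = 26.6894
SE = √(s_p²·(1/12+1/12)) = 2.1091
t = (31.083−46.750)/2.1091 = -7.4282
df = 22

test statistic = -7.428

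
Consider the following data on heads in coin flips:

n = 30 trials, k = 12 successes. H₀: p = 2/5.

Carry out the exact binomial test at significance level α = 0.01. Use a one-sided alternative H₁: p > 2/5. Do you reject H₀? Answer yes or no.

reject H₀: no

Exact binomial: n=30, k=12, p₀=2/5=0.4000
P(X≥12) from Σ C(n,i)·p₀^i·(1−p₀)^(n−i)
p-value (one-sided, H₁ greater) = 0.56891
At α=0.01: p ≥ α → fail to reject H₀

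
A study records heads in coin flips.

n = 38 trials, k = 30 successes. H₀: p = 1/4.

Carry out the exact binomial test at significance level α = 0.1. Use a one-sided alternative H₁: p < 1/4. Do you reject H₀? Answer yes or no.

reject H₀: no

Exact binomial: n=38, k=30, p₀=1/4=0.2500
P(X≤30) from Σ C(n,i)·p₀^i·(1−p₀)^(n−i)
p-value (one-sided, H₁ less) = 1.00000
At α=0.1: p ≥ α → fail to reject H₀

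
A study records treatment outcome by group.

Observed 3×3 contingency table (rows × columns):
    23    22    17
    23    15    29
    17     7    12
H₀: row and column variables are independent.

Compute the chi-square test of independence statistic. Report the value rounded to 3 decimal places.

Row totals [62, 67, 36], col totals [63, 44, 58], n=165
χ² = (23−23.67)²/23.67 + (22−16.53)²/16.53 + (17−21.79)²/21.79 + (23−25.58)²/25.58 + (15−17.87)²/17.87 + (29−23.55)²/23.55 + (17−13.75)²/13.75 + (7−9.60)²/9.60 + (12−12.65)²/12.65 = 6.3707
df = 4

test statistic = 6.371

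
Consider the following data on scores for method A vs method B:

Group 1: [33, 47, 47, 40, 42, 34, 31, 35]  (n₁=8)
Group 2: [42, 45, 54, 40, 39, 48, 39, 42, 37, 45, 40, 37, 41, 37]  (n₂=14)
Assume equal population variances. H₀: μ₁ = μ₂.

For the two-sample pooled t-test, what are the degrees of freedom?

degrees of freedom = 20

df = n₁ + n₂ − 2 = 8 + 14 − 2 = 20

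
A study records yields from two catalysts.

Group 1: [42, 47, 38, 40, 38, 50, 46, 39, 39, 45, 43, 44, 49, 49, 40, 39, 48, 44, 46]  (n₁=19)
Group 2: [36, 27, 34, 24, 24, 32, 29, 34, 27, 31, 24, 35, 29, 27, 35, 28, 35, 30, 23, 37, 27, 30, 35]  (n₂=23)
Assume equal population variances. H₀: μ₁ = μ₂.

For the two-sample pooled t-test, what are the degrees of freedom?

degrees of freedom = 40

df = n₁ + n₂ − 2 = 19 + 23 − 2 = 40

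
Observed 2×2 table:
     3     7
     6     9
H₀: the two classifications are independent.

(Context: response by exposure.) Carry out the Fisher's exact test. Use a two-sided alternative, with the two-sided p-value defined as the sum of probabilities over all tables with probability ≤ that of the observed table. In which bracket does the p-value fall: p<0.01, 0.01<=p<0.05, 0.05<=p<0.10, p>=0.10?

p-value bracket: p>=0.10

Margins: r₁=10, r₂=15, c₁=9, c₂=16, n=25
p_obs = C(10,3)·C(15,6)/C(25,9); sum pmf over tables with pmf ≤ p_obs
p-value (two-sided) = 0.69132
→ bracket: p>=0.10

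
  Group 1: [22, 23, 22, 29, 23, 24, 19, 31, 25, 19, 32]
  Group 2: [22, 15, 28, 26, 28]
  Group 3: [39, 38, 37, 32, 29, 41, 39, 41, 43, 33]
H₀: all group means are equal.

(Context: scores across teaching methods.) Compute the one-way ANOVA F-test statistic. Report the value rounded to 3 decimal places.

test statistic = 23.812

Group means [24.45, 23.80, 37.20], grand mean 29.231
SSB = Σnᵢ(x̄ᵢ−x̄)² = 1033.488; SSW = ΣΣ(x−x̄ᵢ)² = 499.127
MSB = 1033.488/2 = 516.7441; MSW = 499.127/23 = 21.7012
F = MSB/MSW = 23.8118
df = (2, 23)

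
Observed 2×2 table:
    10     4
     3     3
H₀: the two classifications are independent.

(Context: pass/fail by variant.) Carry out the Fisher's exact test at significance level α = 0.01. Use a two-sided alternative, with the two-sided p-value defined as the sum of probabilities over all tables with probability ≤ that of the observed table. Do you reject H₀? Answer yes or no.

reject H₀: no

Margins: r₁=14, r₂=6, c₁=13, c₂=7, n=20
p_obs = C(14,10)·C(6,3)/C(20,13); sum pmf over tables with pmf ≤ p_obs
p-value (two-sided) = 0.61262
At α=0.01: p ≥ α → fail to reject H₀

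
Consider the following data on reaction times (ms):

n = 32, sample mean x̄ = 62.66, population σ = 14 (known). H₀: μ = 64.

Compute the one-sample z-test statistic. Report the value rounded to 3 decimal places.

test statistic = -0.541

SE = σ/√n = 14/√32 = 2.4749
z = (x̄−μ₀)/SE = (62.66−64)/2.4749 = -0.5414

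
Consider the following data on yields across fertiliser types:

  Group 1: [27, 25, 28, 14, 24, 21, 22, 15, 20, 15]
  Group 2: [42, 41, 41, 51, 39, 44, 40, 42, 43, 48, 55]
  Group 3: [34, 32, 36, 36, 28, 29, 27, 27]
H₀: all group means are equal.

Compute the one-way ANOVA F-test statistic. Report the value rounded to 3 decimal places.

test statistic = 61.887

Group means [21.10, 44.18, 31.12], grand mean 32.621
SSB = Σnᵢ(x̄ᵢ−x̄)² = 2815.416; SSW = ΣΣ(x−x̄ᵢ)² = 591.411
MSB = 2815.416/2 = 1407.7081; MSW = 591.411/26 = 22.7466
F = MSB/MSW = 61.8866
df = (2, 26)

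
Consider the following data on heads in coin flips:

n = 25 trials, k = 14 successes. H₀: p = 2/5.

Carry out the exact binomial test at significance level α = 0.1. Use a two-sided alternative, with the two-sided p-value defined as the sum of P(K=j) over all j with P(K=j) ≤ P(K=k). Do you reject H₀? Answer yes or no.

reject H₀: no

Exact binomial: n=25, k=14, p₀=2/5=0.4000
P(X=j) = C(n,j)·p₀^j·(1−p₀)^(n−j); p = Σ P(X=j) over j with P(X=j) ≤ P(X=14)
p-value (two-sided) = 0.10716
At α=0.1: p ≥ α → fail to reject H₀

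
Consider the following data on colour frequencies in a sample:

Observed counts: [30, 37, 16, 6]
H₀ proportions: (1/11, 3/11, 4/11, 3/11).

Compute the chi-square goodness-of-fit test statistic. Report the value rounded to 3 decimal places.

n = 89; E_i = n·p_i = [8.09, 24.27, 32.36, 24.27]
χ² = (30−8.09)²/8.09 + (37−24.27)²/24.27 + (16−32.36)²/32.36 + (6−24.27)²/24.27 = 88.0300
df = 3

test statistic = 88.030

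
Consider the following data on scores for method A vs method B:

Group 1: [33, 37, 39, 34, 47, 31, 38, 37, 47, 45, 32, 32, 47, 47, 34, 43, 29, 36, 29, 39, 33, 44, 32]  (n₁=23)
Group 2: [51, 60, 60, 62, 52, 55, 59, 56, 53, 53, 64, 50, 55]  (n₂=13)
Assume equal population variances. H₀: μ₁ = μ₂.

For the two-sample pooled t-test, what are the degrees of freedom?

degrees of freedom = 34

df = n₁ + n₂ − 2 = 23 + 13 − 2 = 34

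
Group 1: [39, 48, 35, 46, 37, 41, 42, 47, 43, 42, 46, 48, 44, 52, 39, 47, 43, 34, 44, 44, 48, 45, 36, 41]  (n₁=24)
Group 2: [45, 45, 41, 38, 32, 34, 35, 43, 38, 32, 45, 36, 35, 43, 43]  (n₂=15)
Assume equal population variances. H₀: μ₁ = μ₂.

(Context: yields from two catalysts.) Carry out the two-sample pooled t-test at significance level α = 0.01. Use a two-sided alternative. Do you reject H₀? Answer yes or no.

x̄₁=42.958, s₁=4.592, n₁=24
x̄₂=39.000, s₂=4.826, n₂=15
s_p² = [23·4.592² + 14·4.826²]/37 = 21.9178
SE = √(s_p²·(1/24+1/15)) = 1.5409
t = (42.958−39.000)/1.5409 = 2.5688
df = 37
p-value (two-sided) = 0.01437
At α=0.01: p ≥ α → fail to reject H₀

reject H₀: no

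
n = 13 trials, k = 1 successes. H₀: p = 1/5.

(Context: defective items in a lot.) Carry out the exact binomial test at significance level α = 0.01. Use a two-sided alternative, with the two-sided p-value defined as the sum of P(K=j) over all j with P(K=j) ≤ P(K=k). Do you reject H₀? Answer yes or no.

Exact binomial: n=13, k=1, p₀=1/5=0.2000
P(X=j) = C(n,j)·p₀^j·(1−p₀)^(n−j); p = Σ P(X=j) over j with P(X=j) ≤ P(X=1)
p-value (two-sided) = 0.48632
At α=0.01: p ≥ α → fail to reject H₀

reject H₀: no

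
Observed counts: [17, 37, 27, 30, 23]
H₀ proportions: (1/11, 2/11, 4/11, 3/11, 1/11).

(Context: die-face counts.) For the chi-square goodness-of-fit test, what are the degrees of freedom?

df = k − 1 = 5 − 1 = 4

degrees of freedom = 4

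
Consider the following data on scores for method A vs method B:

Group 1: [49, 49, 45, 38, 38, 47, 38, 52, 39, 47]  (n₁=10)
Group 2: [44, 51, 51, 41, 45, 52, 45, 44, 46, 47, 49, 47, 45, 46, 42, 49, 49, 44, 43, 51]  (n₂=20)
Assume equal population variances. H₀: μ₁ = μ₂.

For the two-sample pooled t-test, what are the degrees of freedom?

df = n₁ + n₂ − 2 = 10 + 20 − 2 = 28

degrees of freedom = 28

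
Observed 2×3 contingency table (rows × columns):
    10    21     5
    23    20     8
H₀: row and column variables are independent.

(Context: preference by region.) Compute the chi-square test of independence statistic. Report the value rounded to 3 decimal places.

Row totals [36, 51], col totals [33, 41, 13], n=87
χ² = (10−13.66)²/13.66 + (21−16.97)²/16.97 + (5−5.38)²/5.38 + (23−19.34)²/19.34 + (20−24.03)²/24.03 + (8−7.62)²/7.62 = 3.3513
df = 2

test statistic = 3.351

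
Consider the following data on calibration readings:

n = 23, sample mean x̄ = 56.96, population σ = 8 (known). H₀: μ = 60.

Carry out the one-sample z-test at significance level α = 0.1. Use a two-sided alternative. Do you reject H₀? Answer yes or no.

reject H₀: yes

SE = σ/√n = 8/√23 = 1.6681
z = (x̄−μ₀)/SE = (56.96−60)/1.6681 = -1.8224
p-value (two-sided) = 0.06839
At α=0.1: p < α → reject H₀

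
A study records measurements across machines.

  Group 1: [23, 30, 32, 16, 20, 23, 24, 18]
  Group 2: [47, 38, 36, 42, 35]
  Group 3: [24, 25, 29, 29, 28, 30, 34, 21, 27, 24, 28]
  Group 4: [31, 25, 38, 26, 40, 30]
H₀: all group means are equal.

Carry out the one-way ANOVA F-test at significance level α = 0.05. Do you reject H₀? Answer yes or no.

reject H₀: yes

Group means [23.25, 39.60, 27.18, 31.67], grand mean 29.100
SSB = Σnᵢ(x̄ᵢ−x̄)² = 905.030; SSW = ΣΣ(x−x̄ᵢ)² = 625.670
MSB = 905.030/3 = 301.6768; MSW = 625.670/26 = 24.0642
F = MSB/MSW = 12.5363
df = (3, 26)
p-value (upper-tail) = 0.00003
At α=0.05: p < α → reject H₀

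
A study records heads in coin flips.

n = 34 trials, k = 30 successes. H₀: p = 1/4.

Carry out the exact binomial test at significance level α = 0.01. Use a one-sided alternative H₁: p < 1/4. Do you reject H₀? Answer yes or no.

reject H₀: no

Exact binomial: n=34, k=30, p₀=1/4=0.2500
P(X≤30) from Σ C(n,i)·p₀^i·(1−p₀)^(n−i)
p-value (one-sided, H₁ less) = 1.00000
At α=0.01: p ≥ α → fail to reject H₀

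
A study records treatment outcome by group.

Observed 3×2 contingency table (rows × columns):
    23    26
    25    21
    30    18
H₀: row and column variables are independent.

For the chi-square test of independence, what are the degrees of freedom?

df = (r−1)(c−1) = (3−1)·(2−1) = 2

degrees of freedom = 2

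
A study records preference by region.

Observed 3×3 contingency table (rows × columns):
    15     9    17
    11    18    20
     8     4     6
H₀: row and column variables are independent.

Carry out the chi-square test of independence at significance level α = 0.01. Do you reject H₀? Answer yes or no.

reject H₀: no

Row totals [41, 49, 18], col totals [34, 31, 43], n=108
χ² = (15−12.91)²/12.91 + (9−11.77)²/11.77 + (17−16.32)²/16.32 + (11−15.43)²/15.43 + (18−14.06)²/14.06 + (20−19.51)²/19.51 + (8−5.67)²/5.67 + (4−5.17)²/5.17 + (6−7.17)²/7.17 = 4.8159
df = 4
p-value (upper-tail) = 0.30671
At α=0.01: p ≥ α → fail to reject H₀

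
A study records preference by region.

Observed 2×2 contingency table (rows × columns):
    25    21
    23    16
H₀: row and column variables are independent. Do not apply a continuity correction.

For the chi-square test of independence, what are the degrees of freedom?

degrees of freedom = 1

df = (r−1)(c−1) = (2−1)·(2−1) = 1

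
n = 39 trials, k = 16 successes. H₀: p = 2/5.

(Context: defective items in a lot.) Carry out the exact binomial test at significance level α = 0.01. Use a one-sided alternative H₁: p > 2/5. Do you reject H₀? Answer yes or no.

Exact binomial: n=39, k=16, p₀=2/5=0.4000
P(X≥16) from Σ C(n,i)·p₀^i·(1−p₀)^(n−i)
p-value (one-sided, H₁ greater) = 0.50862
At α=0.01: p ≥ α → fail to reject H₀

reject H₀: no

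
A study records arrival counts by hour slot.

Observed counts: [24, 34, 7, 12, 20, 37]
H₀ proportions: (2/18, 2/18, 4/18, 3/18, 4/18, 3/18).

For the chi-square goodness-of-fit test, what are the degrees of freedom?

degrees of freedom = 5

df = k − 1 = 6 − 1 = 5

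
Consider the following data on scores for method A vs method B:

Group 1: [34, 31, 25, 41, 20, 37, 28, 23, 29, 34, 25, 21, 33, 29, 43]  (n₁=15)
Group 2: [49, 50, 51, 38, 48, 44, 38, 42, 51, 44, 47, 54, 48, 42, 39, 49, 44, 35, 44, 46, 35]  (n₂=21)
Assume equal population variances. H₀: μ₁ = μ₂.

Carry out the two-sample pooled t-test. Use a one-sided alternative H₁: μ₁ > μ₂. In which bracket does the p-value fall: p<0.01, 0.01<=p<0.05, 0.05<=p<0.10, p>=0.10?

p-value bracket: p>=0.10

x̄₁=30.200, s₁=6.899, n₁=15
x̄₂=44.667, s₂=5.416, n₂=21
s_p² = [14·6.899² + 20·5.416²]/34 = 36.8549
SE = √(s_p²·(1/15+1/21)) = 2.0523
t = (30.200−44.667)/2.0523 = -7.0490
df = 34
p-value (one-sided, H₁ greater) = 1.00000
→ bracket: p>=0.10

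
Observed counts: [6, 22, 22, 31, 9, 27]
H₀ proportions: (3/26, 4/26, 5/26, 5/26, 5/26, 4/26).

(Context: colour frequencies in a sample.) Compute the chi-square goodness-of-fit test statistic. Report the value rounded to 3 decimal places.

test statistic = 20.878

n = 117; E_i = n·p_i = [13.50, 18.00, 22.50, 22.50, 22.50, 18.00]
χ² = (6−13.50)²/13.50 + (22−18.00)²/18.00 + (22−22.50)²/22.50 + (31−22.50)²/22.50 + (9−22.50)²/22.50 + (27−18.00)²/18.00 = 20.8778
df = 5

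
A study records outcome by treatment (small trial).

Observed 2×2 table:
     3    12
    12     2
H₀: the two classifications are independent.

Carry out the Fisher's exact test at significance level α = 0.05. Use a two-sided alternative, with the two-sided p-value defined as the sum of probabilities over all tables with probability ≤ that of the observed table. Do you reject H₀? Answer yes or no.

Margins: r₁=15, r₂=14, c₁=15, c₂=14, n=29
p_obs = C(15,3)·C(14,12)/C(29,15); sum pmf over tables with pmf ≤ p_obs
p-value (two-sided) = 0.00068
At α=0.05: p < α → reject H₀

reject H₀: yes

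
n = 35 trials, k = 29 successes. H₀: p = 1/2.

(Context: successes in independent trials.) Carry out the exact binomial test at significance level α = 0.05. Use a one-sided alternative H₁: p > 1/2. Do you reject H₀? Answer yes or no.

reject H₀: yes

Exact binomial: n=35, k=29, p₀=1/2=0.5000
P(X≥29) from Σ C(n,i)·p₀^i·(1−p₀)^(n−i)
p-value (one-sided, H₁ greater) = 0.00006
At α=0.05: p < α → reject H₀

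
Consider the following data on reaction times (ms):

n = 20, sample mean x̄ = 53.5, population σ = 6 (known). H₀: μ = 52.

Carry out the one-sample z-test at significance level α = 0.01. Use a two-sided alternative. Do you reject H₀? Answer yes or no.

SE = σ/√n = 6/√20 = 1.3416
z = (x̄−μ₀)/SE = (53.5−52)/1.3416 = 1.1180
p-value (two-sided) = 0.26355
At α=0.01: p ≥ α → fail to reject H₀

reject H₀: no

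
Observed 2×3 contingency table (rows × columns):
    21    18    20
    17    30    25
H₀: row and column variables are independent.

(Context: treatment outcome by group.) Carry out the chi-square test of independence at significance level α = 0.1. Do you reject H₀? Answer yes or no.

reject H₀: no

Row totals [59, 72], col totals [38, 48, 45], n=131
χ² = (21−17.11)²/17.11 + (18−21.62)²/21.62 + (20−20.27)²/20.27 + (17−20.89)²/20.89 + (30−26.38)²/26.38 + (25−24.73)²/24.73 = 2.7133
df = 2
p-value (upper-tail) = 0.25753
At α=0.1: p ≥ α → fail to reject H₀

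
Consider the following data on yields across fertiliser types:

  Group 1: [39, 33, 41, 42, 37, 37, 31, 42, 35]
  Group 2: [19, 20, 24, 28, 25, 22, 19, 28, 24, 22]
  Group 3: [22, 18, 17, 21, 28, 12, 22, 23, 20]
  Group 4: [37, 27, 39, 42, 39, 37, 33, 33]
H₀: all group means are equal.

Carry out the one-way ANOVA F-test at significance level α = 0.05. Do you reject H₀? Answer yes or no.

reject H₀: yes

Group means [37.44, 23.10, 20.33, 35.88], grand mean 28.833
SSB = Σnᵢ(x̄ᵢ−x̄)² = 2043.003; SSW = ΣΣ(x−x̄ᵢ)² = 535.997
MSB = 2043.003/3 = 681.0009; MSW = 535.997/32 = 16.7499
F = MSB/MSW = 40.6570
df = (3, 32)
p-value (upper-tail) = 0.00000
At α=0.05: p < α → reject H₀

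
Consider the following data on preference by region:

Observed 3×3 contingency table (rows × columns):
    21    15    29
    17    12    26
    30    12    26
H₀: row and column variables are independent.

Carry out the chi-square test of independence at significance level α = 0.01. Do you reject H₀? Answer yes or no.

Row totals [65, 55, 68], col totals [68, 39, 81], n=188
χ² = (21−23.51)²/23.51 + (15−13.48)²/13.48 + (29−28.01)²/28.01 + (17−19.89)²/19.89 + (12−11.41)²/11.41 + (26−23.70)²/23.70 + (30−24.60)²/24.60 + (12−14.11)²/14.11 + (26−29.30)²/29.30 = 3.0224
df = 4
p-value (upper-tail) = 0.55409
At α=0.01: p ≥ α → fail to reject H₀

reject H₀: no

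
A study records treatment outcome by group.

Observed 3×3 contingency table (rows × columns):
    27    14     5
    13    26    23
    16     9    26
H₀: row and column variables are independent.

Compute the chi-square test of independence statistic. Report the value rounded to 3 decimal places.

Row totals [46, 62, 51], col totals [56, 49, 54], n=159
χ² = (27−16.20)²/16.20 + (14−14.18)²/14.18 + (5−15.62)²/15.62 + (13−21.84)²/21.84 + (26−19.11)²/19.11 + (23−21.06)²/21.06 + (16−17.96)²/17.96 + (9−15.72)²/15.72 + (26−17.32)²/17.32 = 28.0989
df = 4

test statistic = 28.099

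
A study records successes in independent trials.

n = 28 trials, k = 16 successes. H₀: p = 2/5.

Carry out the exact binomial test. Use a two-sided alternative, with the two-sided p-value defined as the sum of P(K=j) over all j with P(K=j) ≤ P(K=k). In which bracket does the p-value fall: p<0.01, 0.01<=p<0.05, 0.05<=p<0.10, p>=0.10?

p-value bracket: 0.05<=p<0.10

Exact binomial: n=28, k=16, p₀=2/5=0.4000
P(X=j) = C(n,j)·p₀^j·(1−p₀)^(n−j); p = Σ P(X=j) over j with P(X=j) ≤ P(X=16)
p-value (two-sided) = 0.08140
→ bracket: 0.05<=p<0.10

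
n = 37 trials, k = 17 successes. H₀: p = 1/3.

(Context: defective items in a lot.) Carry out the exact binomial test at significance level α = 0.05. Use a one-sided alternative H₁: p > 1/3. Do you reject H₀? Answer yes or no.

Exact binomial: n=37, k=17, p₀=1/3=0.3333
P(X≥17) from Σ C(n,i)·p₀^i·(1−p₀)^(n−i)
p-value (one-sided, H₁ greater) = 0.07540
At α=0.05: p ≥ α → fail to reject H₀

reject H₀: no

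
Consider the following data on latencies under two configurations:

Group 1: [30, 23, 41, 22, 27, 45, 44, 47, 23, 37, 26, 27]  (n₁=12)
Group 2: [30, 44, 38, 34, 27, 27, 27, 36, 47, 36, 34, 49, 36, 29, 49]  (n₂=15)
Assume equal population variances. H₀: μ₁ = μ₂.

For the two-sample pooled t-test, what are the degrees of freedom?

df = n₁ + n₂ − 2 = 12 + 15 − 2 = 25

degrees of freedom = 25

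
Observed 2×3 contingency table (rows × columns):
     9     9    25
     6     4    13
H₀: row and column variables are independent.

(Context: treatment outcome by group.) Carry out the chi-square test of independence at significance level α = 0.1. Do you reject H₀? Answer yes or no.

Row totals [43, 23], col totals [15, 13, 38], n=66
χ² = (9−9.77)²/9.77 + (9−8.47)²/8.47 + (25−24.76)²/24.76 + (6−5.23)²/5.23 + (4−4.53)²/4.53 + (13−13.24)²/13.24 = 0.2774
df = 2
p-value (upper-tail) = 0.87048
At α=0.1: p ≥ α → fail to reject H₀

reject H₀: no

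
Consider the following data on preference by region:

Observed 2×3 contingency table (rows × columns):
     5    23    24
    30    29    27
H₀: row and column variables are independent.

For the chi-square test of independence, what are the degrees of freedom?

df = (r−1)(c−1) = (2−1)·(3−1) = 2

degrees of freedom = 2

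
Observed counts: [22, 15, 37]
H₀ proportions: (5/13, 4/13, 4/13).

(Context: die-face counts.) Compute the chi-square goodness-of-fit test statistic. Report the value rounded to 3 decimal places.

n = 74; E_i = n·p_i = [28.46, 22.77, 22.77]
χ² = (22−28.46)²/28.46 + (15−22.77)²/22.77 + (37−22.77)²/22.77 = 13.0122
df = 2

test statistic = 13.012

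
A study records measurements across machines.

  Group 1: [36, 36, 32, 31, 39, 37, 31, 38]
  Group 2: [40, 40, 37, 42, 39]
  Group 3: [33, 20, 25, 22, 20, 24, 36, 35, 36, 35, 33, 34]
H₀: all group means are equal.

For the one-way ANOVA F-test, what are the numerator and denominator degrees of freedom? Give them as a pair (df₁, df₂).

degrees of freedom = [2, 22]

k = 3 groups, N = 25 total
df = (k−1, N−k) = (3−1, 25−3) = (2, 22)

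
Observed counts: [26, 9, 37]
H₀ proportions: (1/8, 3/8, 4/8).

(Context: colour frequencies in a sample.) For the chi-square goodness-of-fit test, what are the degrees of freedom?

degrees of freedom = 2

df = k − 1 = 3 − 1 = 2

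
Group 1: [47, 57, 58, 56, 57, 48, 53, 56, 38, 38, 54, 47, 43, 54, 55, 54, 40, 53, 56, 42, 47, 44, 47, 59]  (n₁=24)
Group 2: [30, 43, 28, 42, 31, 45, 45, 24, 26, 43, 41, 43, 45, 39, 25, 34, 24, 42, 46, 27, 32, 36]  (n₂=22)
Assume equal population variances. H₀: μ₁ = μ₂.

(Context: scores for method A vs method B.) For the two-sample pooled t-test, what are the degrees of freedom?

degrees of freedom = 44

df = n₁ + n₂ − 2 = 24 + 22 − 2 = 44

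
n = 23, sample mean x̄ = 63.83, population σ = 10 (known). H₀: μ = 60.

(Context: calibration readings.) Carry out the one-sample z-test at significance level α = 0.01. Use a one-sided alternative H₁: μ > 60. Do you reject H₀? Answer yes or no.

SE = σ/√n = 10/√23 = 2.0851
z = (x̄−μ₀)/SE = (63.83−60)/2.0851 = 1.8368
p-value (one-sided, H₁ greater) = 0.03312
At α=0.01: p ≥ α → fail to reject H₀

reject H₀: no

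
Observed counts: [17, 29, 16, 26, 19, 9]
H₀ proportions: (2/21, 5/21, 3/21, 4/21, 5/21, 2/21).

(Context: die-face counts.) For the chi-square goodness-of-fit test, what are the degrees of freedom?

df = k − 1 = 6 − 1 = 5

degrees of freedom = 5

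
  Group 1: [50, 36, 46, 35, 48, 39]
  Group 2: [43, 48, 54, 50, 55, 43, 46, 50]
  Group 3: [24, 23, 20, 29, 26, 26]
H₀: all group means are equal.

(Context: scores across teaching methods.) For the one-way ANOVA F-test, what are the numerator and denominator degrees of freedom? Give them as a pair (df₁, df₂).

k = 3 groups, N = 20 total
df = (k−1, N−k) = (3−1, 20−3) = (2, 17)

degrees of freedom = [2, 17]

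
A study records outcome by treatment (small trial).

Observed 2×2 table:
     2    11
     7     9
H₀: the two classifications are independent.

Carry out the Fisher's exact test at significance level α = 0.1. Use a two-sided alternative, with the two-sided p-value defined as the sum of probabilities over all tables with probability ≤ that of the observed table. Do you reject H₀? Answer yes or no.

reject H₀: no

Margins: r₁=13, r₂=16, c₁=9, c₂=20, n=29
p_obs = C(13,2)·C(16,7)/C(29,9); sum pmf over tables with pmf ≤ p_obs
p-value (two-sided) = 0.12964
At α=0.1: p ≥ α → fail to reject H₀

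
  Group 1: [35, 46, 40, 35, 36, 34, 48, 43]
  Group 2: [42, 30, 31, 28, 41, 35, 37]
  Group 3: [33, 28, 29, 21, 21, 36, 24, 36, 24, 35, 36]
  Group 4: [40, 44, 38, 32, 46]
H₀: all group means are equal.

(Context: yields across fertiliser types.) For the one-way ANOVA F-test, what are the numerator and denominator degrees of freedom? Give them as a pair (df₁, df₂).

degrees of freedom = [3, 27]

k = 4 groups, N = 31 total
df = (k−1, N−k) = (4−1, 31−4) = (3, 27)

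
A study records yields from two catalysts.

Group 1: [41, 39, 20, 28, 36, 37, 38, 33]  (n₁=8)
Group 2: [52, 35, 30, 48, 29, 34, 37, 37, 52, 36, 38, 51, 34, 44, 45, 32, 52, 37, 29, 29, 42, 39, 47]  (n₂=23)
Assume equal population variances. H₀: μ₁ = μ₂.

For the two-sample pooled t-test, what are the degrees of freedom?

degrees of freedom = 29

df = n₁ + n₂ − 2 = 8 + 23 − 2 = 29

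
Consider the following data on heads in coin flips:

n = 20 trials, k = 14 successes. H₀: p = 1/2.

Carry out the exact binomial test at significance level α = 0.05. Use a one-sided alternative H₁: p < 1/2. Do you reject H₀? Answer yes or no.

reject H₀: no

Exact binomial: n=20, k=14, p₀=1/2=0.5000
P(X≤14) from Σ C(n,i)·p₀^i·(1−p₀)^(n−i)
p-value (one-sided, H₁ less) = 0.97931
At α=0.05: p ≥ α → fail to reject H₀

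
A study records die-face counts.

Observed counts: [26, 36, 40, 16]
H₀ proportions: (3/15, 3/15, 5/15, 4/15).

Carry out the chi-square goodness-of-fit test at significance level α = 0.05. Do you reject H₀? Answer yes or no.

reject H₀: yes

n = 118; E_i = n·p_i = [23.60, 23.60, 39.33, 31.47]
χ² = (26−23.60)²/23.60 + (36−23.60)²/23.60 + (40−39.33)²/39.33 + (16−31.47)²/31.47 = 14.3729
df = 3
p-value (upper-tail) = 0.00244
At α=0.05: p < α → reject H₀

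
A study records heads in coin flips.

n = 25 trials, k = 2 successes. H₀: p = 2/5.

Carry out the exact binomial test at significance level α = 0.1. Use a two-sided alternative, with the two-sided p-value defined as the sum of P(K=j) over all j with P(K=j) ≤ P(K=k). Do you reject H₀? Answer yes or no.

reject H₀: yes

Exact binomial: n=25, k=2, p₀=2/5=0.4000
P(X=j) = C(n,j)·p₀^j·(1−p₀)^(n−j); p = Σ P(X=j) over j with P(X=j) ≤ P(X=2)
p-value (two-sided) = 0.00071
At α=0.1: p < α → reject H₀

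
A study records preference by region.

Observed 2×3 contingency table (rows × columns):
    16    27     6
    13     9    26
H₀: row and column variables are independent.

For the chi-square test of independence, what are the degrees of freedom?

df = (r−1)(c−1) = (2−1)·(3−1) = 2

degrees of freedom = 2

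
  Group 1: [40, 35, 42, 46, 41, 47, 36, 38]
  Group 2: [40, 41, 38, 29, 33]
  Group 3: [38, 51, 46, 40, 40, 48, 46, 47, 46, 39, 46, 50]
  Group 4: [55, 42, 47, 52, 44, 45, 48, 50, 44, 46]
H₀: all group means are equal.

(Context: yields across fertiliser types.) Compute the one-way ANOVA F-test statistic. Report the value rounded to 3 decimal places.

Group means [40.62, 36.20, 44.75, 47.30], grand mean 43.314
SSB = Σnᵢ(x̄ᵢ−x̄)² = 494.518; SSW = ΣΣ(x−x̄ᵢ)² = 593.025
MSB = 494.518/3 = 164.8393; MSW = 593.025/31 = 19.1298
F = MSB/MSW = 8.6169
df = (3, 31)

test statistic = 8.617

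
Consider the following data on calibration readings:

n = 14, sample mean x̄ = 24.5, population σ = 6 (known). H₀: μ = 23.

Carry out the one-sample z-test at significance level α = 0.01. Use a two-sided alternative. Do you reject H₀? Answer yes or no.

reject H₀: no

SE = σ/√n = 6/√14 = 1.6036
z = (x̄−μ₀)/SE = (24.5−23)/1.6036 = 0.9354
p-value (two-sided) = 0.34957
At α=0.01: p ≥ α → fail to reject H₀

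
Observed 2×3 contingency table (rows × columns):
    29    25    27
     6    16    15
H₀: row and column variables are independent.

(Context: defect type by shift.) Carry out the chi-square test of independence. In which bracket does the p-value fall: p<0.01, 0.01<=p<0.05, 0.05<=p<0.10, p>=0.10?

p-value bracket: 0.05<=p<0.10

Row totals [81, 37], col totals [35, 41, 42], n=118
χ² = (29−24.03)²/24.03 + (25−28.14)²/28.14 + (27−28.83)²/28.83 + (6−10.97)²/10.97 + (16−12.86)²/12.86 + (15−13.17)²/13.17 = 4.7757
df = 2
p-value (upper-tail) = 0.09183
→ bracket: 0.05<=p<0.10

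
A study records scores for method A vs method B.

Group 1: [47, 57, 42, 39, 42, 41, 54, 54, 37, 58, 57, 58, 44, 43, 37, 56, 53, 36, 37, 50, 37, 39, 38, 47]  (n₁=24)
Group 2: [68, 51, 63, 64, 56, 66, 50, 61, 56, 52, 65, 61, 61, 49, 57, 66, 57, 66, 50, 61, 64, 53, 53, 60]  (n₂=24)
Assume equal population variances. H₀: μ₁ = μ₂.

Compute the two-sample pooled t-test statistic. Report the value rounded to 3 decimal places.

x̄₁=45.958, s₁=8.024, n₁=24
x̄₂=58.750, s₂=5.965, n₂=24
s_p² = [23·8.024² + 23·5.965²]/46 = 49.9882
SE = √(s_p²·(1/24+1/24)) = 2.0410
t = (45.958−58.750)/2.0410 = -6.2673
df = 46

test statistic = -6.267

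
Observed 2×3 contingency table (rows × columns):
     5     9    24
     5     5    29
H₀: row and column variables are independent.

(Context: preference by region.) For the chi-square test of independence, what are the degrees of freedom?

degrees of freedom = 2

df = (r−1)(c−1) = (2−1)·(3−1) = 2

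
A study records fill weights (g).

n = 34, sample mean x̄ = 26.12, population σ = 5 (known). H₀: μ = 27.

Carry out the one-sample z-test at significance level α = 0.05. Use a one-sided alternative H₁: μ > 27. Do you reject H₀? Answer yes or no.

SE = σ/√n = 5/√34 = 0.8575
z = (x̄−μ₀)/SE = (26.12−27)/0.8575 = -1.0262
p-value (one-sided, H₁ greater) = 0.84761
At α=0.05: p ≥ α → fail to reject H₀

reject H₀: no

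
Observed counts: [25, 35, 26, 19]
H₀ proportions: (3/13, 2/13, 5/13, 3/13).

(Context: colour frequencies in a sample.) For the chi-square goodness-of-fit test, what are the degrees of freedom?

degrees of freedom = 3

df = k − 1 = 4 − 1 = 3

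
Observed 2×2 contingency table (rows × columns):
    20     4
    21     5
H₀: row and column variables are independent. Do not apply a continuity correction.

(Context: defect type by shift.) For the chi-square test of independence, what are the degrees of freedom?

degrees of freedom = 1

df = (r−1)(c−1) = (2−1)·(2−1) = 1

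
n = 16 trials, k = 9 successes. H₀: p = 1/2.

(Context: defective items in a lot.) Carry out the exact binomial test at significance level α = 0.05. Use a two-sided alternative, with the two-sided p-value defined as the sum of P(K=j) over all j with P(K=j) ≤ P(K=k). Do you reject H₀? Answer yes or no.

Exact binomial: n=16, k=9, p₀=1/2=0.5000
P(X=j) = C(n,j)·p₀^j·(1−p₀)^(n−j); p = Σ P(X=j) over j with P(X=j) ≤ P(X=9)
p-value (two-sided) = 0.80362
At α=0.05: p ≥ α → fail to reject H₀

reject H₀: no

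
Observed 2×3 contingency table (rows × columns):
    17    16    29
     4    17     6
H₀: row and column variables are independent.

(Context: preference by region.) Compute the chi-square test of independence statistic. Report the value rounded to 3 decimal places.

Row totals [62, 27], col totals [21, 33, 35], n=89
χ² = (17−14.63)²/14.63 + (16−22.99)²/22.99 + (29−24.38)²/24.38 + (4−6.37)²/6.37 + (17−10.01)²/10.01 + (6−10.62)²/10.62 = 11.1530
df = 2

test statistic = 11.153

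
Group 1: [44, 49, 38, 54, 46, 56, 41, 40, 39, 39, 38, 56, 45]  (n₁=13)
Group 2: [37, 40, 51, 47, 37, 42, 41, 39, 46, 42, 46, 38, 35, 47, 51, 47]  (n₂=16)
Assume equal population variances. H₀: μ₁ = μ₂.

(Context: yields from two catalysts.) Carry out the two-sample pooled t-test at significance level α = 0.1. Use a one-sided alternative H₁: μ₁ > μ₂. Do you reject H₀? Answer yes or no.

reject H₀: no

x̄₁=45.000, s₁=6.782, n₁=13
x̄₂=42.875, s₂=5.071, n₂=16
s_p² = [12·6.782² + 15·5.071²]/27 = 34.7315
SE = √(s_p²·(1/13+1/16)) = 2.2005
t = (45.000−42.875)/2.2005 = 0.9657
df = 27
p-value (one-sided, H₁ greater) = 0.17139
At α=0.1: p ≥ α → fail to reject H₀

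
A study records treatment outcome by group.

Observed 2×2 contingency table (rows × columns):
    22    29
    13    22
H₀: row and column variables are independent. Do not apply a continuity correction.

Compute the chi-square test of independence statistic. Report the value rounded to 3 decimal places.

test statistic = 0.309

Row totals [51, 35], col totals [35, 51], n=86
χ² = (22−20.76)²/20.76 + (29−30.24)²/30.24 + (13−14.24)²/14.24 + (22−20.76)²/20.76 = 0.3090
df = 1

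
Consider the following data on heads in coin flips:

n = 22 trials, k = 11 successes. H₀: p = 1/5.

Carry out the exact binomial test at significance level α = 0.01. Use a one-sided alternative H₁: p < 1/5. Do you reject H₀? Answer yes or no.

Exact binomial: n=22, k=11, p₀=1/5=0.2000
P(X≤11) from Σ C(n,i)·p₀^i·(1−p₀)^(n−i)
p-value (one-sided, H₁ less) = 0.99965
At α=0.01: p ≥ α → fail to reject H₀

reject H₀: no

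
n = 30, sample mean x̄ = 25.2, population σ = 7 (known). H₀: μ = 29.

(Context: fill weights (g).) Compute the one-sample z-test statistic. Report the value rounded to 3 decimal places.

SE = σ/√n = 7/√30 = 1.2780
z = (x̄−μ₀)/SE = (25.2−29)/1.2780 = -2.9734

test statistic = -2.973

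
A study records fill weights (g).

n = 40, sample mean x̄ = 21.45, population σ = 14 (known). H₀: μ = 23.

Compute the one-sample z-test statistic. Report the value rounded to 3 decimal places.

SE = σ/√n = 14/√40 = 2.2136
z = (x̄−μ₀)/SE = (21.45−23)/2.2136 = -0.7002

test statistic = -0.700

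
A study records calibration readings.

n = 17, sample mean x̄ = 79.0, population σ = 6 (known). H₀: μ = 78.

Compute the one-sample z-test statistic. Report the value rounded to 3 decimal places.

SE = σ/√n = 6/√17 = 1.4552
z = (x̄−μ₀)/SE = (79.0−78)/1.4552 = 0.6872

test statistic = 0.687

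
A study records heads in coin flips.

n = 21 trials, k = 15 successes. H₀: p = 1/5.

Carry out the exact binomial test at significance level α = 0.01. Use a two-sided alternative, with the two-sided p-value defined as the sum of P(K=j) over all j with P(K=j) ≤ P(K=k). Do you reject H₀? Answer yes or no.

Exact binomial: n=21, k=15, p₀=1/5=0.2000
P(X=j) = C(n,j)·p₀^j·(1−p₀)^(n−j); p = Σ P(X=j) over j with P(X=j) ≤ P(X=15)
p-value (two-sided) = 0.00000
At α=0.01: p < α → reject H₀

reject H₀: yes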